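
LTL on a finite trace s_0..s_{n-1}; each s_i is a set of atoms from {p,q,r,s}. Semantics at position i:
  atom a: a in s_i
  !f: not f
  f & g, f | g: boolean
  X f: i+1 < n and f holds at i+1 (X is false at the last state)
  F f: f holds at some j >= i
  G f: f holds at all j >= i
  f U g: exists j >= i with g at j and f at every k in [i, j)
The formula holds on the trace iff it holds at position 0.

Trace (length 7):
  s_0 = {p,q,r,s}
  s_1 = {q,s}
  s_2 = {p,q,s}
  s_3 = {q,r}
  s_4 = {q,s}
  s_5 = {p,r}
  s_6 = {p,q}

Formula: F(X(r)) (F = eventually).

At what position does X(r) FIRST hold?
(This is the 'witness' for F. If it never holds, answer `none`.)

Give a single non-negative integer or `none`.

s_0={p,q,r,s}: X(r)=False r=True
s_1={q,s}: X(r)=False r=False
s_2={p,q,s}: X(r)=True r=False
s_3={q,r}: X(r)=False r=True
s_4={q,s}: X(r)=True r=False
s_5={p,r}: X(r)=False r=True
s_6={p,q}: X(r)=False r=False
F(X(r)) holds; first witness at position 2.

Answer: 2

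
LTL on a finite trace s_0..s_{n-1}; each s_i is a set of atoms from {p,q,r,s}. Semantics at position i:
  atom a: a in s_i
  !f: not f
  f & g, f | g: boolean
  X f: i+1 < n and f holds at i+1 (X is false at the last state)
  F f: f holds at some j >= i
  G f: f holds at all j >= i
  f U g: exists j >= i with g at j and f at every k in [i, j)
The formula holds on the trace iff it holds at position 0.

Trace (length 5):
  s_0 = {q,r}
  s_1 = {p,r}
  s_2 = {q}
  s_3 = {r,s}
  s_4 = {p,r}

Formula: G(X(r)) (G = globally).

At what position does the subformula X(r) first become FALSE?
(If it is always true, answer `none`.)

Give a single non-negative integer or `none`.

s_0={q,r}: X(r)=True r=True
s_1={p,r}: X(r)=False r=True
s_2={q}: X(r)=True r=False
s_3={r,s}: X(r)=True r=True
s_4={p,r}: X(r)=False r=True
G(X(r)) holds globally = False
First violation at position 1.

Answer: 1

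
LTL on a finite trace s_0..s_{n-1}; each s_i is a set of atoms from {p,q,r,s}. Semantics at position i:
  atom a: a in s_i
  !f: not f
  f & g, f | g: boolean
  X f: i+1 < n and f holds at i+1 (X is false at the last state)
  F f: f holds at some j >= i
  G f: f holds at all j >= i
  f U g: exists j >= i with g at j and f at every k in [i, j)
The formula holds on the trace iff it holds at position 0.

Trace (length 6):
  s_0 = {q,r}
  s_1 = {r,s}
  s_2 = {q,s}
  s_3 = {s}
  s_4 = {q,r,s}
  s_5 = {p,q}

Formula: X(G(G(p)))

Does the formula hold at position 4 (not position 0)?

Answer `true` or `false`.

Answer: true

Derivation:
s_0={q,r}: X(G(G(p)))=False G(G(p))=False G(p)=False p=False
s_1={r,s}: X(G(G(p)))=False G(G(p))=False G(p)=False p=False
s_2={q,s}: X(G(G(p)))=False G(G(p))=False G(p)=False p=False
s_3={s}: X(G(G(p)))=False G(G(p))=False G(p)=False p=False
s_4={q,r,s}: X(G(G(p)))=True G(G(p))=False G(p)=False p=False
s_5={p,q}: X(G(G(p)))=False G(G(p))=True G(p)=True p=True
Evaluating at position 4: result = True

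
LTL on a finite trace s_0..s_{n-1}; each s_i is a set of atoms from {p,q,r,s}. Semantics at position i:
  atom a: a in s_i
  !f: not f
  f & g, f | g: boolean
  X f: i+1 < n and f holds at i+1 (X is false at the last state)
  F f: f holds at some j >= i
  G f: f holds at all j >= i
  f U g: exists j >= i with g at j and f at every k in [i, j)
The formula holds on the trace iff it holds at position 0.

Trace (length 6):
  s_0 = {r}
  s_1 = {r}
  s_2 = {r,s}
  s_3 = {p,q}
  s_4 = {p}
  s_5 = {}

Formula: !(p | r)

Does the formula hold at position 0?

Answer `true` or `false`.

s_0={r}: !(p | r)=False (p | r)=True p=False r=True
s_1={r}: !(p | r)=False (p | r)=True p=False r=True
s_2={r,s}: !(p | r)=False (p | r)=True p=False r=True
s_3={p,q}: !(p | r)=False (p | r)=True p=True r=False
s_4={p}: !(p | r)=False (p | r)=True p=True r=False
s_5={}: !(p | r)=True (p | r)=False p=False r=False

Answer: false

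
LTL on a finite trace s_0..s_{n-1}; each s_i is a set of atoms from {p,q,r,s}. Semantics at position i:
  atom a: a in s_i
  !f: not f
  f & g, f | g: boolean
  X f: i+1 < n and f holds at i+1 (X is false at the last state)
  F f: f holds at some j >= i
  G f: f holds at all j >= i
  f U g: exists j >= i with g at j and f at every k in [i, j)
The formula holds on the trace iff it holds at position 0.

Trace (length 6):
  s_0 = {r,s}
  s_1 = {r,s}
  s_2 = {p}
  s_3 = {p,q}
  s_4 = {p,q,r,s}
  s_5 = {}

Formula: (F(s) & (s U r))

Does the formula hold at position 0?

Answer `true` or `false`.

Answer: true

Derivation:
s_0={r,s}: (F(s) & (s U r))=True F(s)=True s=True (s U r)=True r=True
s_1={r,s}: (F(s) & (s U r))=True F(s)=True s=True (s U r)=True r=True
s_2={p}: (F(s) & (s U r))=False F(s)=True s=False (s U r)=False r=False
s_3={p,q}: (F(s) & (s U r))=False F(s)=True s=False (s U r)=False r=False
s_4={p,q,r,s}: (F(s) & (s U r))=True F(s)=True s=True (s U r)=True r=True
s_5={}: (F(s) & (s U r))=False F(s)=False s=False (s U r)=False r=False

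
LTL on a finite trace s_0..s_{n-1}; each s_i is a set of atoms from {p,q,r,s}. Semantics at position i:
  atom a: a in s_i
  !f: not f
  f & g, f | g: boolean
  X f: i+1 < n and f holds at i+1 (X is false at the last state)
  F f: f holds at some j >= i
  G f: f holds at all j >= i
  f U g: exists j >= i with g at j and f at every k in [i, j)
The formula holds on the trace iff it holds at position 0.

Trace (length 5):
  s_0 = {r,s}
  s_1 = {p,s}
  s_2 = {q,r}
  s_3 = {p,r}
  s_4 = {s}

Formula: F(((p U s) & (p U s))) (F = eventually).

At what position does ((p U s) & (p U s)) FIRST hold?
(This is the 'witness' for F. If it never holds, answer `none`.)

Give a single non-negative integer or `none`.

s_0={r,s}: ((p U s) & (p U s))=True (p U s)=True p=False s=True
s_1={p,s}: ((p U s) & (p U s))=True (p U s)=True p=True s=True
s_2={q,r}: ((p U s) & (p U s))=False (p U s)=False p=False s=False
s_3={p,r}: ((p U s) & (p U s))=True (p U s)=True p=True s=False
s_4={s}: ((p U s) & (p U s))=True (p U s)=True p=False s=True
F(((p U s) & (p U s))) holds; first witness at position 0.

Answer: 0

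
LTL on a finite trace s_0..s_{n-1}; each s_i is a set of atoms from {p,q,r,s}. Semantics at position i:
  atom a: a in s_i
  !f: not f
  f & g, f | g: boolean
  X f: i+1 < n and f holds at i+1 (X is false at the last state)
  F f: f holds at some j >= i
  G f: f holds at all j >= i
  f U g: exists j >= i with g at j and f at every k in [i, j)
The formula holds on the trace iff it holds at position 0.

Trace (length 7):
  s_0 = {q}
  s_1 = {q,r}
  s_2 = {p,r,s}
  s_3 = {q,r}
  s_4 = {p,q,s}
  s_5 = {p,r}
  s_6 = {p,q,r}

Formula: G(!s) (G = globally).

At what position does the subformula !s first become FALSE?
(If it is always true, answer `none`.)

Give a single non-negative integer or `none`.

s_0={q}: !s=True s=False
s_1={q,r}: !s=True s=False
s_2={p,r,s}: !s=False s=True
s_3={q,r}: !s=True s=False
s_4={p,q,s}: !s=False s=True
s_5={p,r}: !s=True s=False
s_6={p,q,r}: !s=True s=False
G(!s) holds globally = False
First violation at position 2.

Answer: 2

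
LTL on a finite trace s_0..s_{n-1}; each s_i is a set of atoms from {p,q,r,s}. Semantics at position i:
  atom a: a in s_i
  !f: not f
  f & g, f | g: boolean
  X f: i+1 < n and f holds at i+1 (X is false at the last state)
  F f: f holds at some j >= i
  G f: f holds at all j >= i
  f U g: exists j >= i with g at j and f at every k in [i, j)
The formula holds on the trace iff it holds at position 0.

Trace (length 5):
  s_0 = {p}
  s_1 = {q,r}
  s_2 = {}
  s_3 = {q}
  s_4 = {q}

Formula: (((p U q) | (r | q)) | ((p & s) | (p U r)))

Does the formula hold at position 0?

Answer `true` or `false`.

s_0={p}: (((p U q) | (r | q)) | ((p & s) | (p U r)))=True ((p U q) | (r | q))=True (p U q)=True p=True q=False (r | q)=False r=False ((p & s) | (p U r))=True (p & s)=False s=False (p U r)=True
s_1={q,r}: (((p U q) | (r | q)) | ((p & s) | (p U r)))=True ((p U q) | (r | q))=True (p U q)=True p=False q=True (r | q)=True r=True ((p & s) | (p U r))=True (p & s)=False s=False (p U r)=True
s_2={}: (((p U q) | (r | q)) | ((p & s) | (p U r)))=False ((p U q) | (r | q))=False (p U q)=False p=False q=False (r | q)=False r=False ((p & s) | (p U r))=False (p & s)=False s=False (p U r)=False
s_3={q}: (((p U q) | (r | q)) | ((p & s) | (p U r)))=True ((p U q) | (r | q))=True (p U q)=True p=False q=True (r | q)=True r=False ((p & s) | (p U r))=False (p & s)=False s=False (p U r)=False
s_4={q}: (((p U q) | (r | q)) | ((p & s) | (p U r)))=True ((p U q) | (r | q))=True (p U q)=True p=False q=True (r | q)=True r=False ((p & s) | (p U r))=False (p & s)=False s=False (p U r)=False

Answer: true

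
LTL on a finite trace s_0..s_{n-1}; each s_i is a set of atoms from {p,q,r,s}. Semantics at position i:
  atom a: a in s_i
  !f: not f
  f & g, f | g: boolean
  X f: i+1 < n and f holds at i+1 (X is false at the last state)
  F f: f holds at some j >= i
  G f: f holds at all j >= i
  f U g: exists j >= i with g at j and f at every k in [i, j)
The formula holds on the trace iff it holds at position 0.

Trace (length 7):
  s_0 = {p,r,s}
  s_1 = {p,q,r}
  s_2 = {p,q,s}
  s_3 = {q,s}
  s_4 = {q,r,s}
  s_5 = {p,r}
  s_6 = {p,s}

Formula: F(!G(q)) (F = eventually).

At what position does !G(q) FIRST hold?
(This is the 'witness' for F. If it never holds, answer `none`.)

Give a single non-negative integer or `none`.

s_0={p,r,s}: !G(q)=True G(q)=False q=False
s_1={p,q,r}: !G(q)=True G(q)=False q=True
s_2={p,q,s}: !G(q)=True G(q)=False q=True
s_3={q,s}: !G(q)=True G(q)=False q=True
s_4={q,r,s}: !G(q)=True G(q)=False q=True
s_5={p,r}: !G(q)=True G(q)=False q=False
s_6={p,s}: !G(q)=True G(q)=False q=False
F(!G(q)) holds; first witness at position 0.

Answer: 0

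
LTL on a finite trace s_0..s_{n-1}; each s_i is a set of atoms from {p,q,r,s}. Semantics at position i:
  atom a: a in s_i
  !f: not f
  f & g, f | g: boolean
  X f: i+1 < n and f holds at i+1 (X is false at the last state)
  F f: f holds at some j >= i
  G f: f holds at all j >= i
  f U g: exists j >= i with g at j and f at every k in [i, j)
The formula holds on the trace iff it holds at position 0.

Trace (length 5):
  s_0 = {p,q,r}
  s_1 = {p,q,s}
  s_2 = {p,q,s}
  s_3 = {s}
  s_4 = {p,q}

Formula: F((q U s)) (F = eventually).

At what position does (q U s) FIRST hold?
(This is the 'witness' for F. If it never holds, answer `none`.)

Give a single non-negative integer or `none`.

s_0={p,q,r}: (q U s)=True q=True s=False
s_1={p,q,s}: (q U s)=True q=True s=True
s_2={p,q,s}: (q U s)=True q=True s=True
s_3={s}: (q U s)=True q=False s=True
s_4={p,q}: (q U s)=False q=True s=False
F((q U s)) holds; first witness at position 0.

Answer: 0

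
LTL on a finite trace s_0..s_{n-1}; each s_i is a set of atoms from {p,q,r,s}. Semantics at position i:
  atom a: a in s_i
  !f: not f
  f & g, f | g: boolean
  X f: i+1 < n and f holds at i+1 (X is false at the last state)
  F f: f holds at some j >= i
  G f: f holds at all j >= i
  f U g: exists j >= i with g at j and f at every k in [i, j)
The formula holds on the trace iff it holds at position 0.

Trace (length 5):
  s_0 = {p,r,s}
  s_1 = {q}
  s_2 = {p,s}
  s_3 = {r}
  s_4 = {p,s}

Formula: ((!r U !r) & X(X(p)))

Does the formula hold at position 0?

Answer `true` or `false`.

s_0={p,r,s}: ((!r U !r) & X(X(p)))=False (!r U !r)=False !r=False r=True X(X(p))=True X(p)=False p=True
s_1={q}: ((!r U !r) & X(X(p)))=False (!r U !r)=True !r=True r=False X(X(p))=False X(p)=True p=False
s_2={p,s}: ((!r U !r) & X(X(p)))=True (!r U !r)=True !r=True r=False X(X(p))=True X(p)=False p=True
s_3={r}: ((!r U !r) & X(X(p)))=False (!r U !r)=False !r=False r=True X(X(p))=False X(p)=True p=False
s_4={p,s}: ((!r U !r) & X(X(p)))=False (!r U !r)=True !r=True r=False X(X(p))=False X(p)=False p=True

Answer: false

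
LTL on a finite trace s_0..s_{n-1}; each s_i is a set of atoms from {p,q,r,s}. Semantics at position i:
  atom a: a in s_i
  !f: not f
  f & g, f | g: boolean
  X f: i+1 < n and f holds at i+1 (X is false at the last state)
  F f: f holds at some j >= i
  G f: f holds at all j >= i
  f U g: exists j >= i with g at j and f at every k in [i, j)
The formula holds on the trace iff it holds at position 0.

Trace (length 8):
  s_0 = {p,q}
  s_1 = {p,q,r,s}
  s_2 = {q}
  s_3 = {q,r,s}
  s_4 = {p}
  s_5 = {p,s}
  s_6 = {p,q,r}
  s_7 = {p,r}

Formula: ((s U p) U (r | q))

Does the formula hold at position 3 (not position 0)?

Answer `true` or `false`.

s_0={p,q}: ((s U p) U (r | q))=True (s U p)=True s=False p=True (r | q)=True r=False q=True
s_1={p,q,r,s}: ((s U p) U (r | q))=True (s U p)=True s=True p=True (r | q)=True r=True q=True
s_2={q}: ((s U p) U (r | q))=True (s U p)=False s=False p=False (r | q)=True r=False q=True
s_3={q,r,s}: ((s U p) U (r | q))=True (s U p)=True s=True p=False (r | q)=True r=True q=True
s_4={p}: ((s U p) U (r | q))=True (s U p)=True s=False p=True (r | q)=False r=False q=False
s_5={p,s}: ((s U p) U (r | q))=True (s U p)=True s=True p=True (r | q)=False r=False q=False
s_6={p,q,r}: ((s U p) U (r | q))=True (s U p)=True s=False p=True (r | q)=True r=True q=True
s_7={p,r}: ((s U p) U (r | q))=True (s U p)=True s=False p=True (r | q)=True r=True q=False
Evaluating at position 3: result = True

Answer: true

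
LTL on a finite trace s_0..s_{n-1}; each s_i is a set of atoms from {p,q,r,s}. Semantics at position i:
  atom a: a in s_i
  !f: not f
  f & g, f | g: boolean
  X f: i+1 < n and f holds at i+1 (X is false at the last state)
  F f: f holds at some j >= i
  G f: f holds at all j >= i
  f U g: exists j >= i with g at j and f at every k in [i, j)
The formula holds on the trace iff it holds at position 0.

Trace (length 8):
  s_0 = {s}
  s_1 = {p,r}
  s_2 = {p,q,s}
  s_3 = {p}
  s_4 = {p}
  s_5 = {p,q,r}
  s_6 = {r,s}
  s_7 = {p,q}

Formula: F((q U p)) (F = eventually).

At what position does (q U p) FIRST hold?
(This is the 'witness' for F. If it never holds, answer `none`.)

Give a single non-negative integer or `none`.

Answer: 1

Derivation:
s_0={s}: (q U p)=False q=False p=False
s_1={p,r}: (q U p)=True q=False p=True
s_2={p,q,s}: (q U p)=True q=True p=True
s_3={p}: (q U p)=True q=False p=True
s_4={p}: (q U p)=True q=False p=True
s_5={p,q,r}: (q U p)=True q=True p=True
s_6={r,s}: (q U p)=False q=False p=False
s_7={p,q}: (q U p)=True q=True p=True
F((q U p)) holds; first witness at position 1.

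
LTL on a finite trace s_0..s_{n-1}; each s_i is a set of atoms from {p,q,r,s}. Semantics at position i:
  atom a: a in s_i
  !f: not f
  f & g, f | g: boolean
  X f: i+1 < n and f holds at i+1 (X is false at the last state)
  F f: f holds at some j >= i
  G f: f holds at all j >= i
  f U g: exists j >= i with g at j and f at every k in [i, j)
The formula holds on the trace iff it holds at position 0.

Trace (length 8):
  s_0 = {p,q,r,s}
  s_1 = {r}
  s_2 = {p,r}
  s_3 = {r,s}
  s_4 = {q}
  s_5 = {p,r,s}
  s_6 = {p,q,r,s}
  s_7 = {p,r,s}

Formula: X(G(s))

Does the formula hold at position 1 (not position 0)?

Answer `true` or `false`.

Answer: false

Derivation:
s_0={p,q,r,s}: X(G(s))=False G(s)=False s=True
s_1={r}: X(G(s))=False G(s)=False s=False
s_2={p,r}: X(G(s))=False G(s)=False s=False
s_3={r,s}: X(G(s))=False G(s)=False s=True
s_4={q}: X(G(s))=True G(s)=False s=False
s_5={p,r,s}: X(G(s))=True G(s)=True s=True
s_6={p,q,r,s}: X(G(s))=True G(s)=True s=True
s_7={p,r,s}: X(G(s))=False G(s)=True s=True
Evaluating at position 1: result = False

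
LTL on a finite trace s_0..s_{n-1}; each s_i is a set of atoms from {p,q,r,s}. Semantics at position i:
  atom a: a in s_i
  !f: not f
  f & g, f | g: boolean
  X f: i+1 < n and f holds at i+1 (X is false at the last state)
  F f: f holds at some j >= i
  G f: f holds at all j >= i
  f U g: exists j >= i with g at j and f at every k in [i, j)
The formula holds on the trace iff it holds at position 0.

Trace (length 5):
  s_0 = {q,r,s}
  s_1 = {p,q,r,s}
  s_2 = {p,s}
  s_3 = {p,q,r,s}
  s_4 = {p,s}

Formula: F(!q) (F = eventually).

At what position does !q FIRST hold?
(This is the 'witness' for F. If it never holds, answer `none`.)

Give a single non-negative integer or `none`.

Answer: 2

Derivation:
s_0={q,r,s}: !q=False q=True
s_1={p,q,r,s}: !q=False q=True
s_2={p,s}: !q=True q=False
s_3={p,q,r,s}: !q=False q=True
s_4={p,s}: !q=True q=False
F(!q) holds; first witness at position 2.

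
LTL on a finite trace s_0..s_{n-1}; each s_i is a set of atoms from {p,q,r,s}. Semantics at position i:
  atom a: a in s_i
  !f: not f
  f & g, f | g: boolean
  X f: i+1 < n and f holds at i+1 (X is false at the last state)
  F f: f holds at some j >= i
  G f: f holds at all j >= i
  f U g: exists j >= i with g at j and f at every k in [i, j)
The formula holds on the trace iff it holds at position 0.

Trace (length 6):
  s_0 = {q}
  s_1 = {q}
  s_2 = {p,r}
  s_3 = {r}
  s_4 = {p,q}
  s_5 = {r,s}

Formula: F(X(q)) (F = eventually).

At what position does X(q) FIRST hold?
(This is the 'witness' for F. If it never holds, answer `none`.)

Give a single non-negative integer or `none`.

Answer: 0

Derivation:
s_0={q}: X(q)=True q=True
s_1={q}: X(q)=False q=True
s_2={p,r}: X(q)=False q=False
s_3={r}: X(q)=True q=False
s_4={p,q}: X(q)=False q=True
s_5={r,s}: X(q)=False q=False
F(X(q)) holds; first witness at position 0.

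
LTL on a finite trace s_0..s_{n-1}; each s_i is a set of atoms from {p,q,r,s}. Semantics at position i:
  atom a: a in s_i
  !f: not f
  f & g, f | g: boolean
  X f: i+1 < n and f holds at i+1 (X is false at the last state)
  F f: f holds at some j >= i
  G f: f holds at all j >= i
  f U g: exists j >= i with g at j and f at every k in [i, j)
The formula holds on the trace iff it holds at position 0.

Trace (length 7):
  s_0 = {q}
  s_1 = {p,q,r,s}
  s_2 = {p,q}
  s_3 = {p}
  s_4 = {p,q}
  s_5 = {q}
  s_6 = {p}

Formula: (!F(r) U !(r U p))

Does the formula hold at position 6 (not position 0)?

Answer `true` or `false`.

s_0={q}: (!F(r) U !(r U p))=True !F(r)=False F(r)=True r=False !(r U p)=True (r U p)=False p=False
s_1={p,q,r,s}: (!F(r) U !(r U p))=False !F(r)=False F(r)=True r=True !(r U p)=False (r U p)=True p=True
s_2={p,q}: (!F(r) U !(r U p))=True !F(r)=True F(r)=False r=False !(r U p)=False (r U p)=True p=True
s_3={p}: (!F(r) U !(r U p))=True !F(r)=True F(r)=False r=False !(r U p)=False (r U p)=True p=True
s_4={p,q}: (!F(r) U !(r U p))=True !F(r)=True F(r)=False r=False !(r U p)=False (r U p)=True p=True
s_5={q}: (!F(r) U !(r U p))=True !F(r)=True F(r)=False r=False !(r U p)=True (r U p)=False p=False
s_6={p}: (!F(r) U !(r U p))=False !F(r)=True F(r)=False r=False !(r U p)=False (r U p)=True p=True
Evaluating at position 6: result = False

Answer: false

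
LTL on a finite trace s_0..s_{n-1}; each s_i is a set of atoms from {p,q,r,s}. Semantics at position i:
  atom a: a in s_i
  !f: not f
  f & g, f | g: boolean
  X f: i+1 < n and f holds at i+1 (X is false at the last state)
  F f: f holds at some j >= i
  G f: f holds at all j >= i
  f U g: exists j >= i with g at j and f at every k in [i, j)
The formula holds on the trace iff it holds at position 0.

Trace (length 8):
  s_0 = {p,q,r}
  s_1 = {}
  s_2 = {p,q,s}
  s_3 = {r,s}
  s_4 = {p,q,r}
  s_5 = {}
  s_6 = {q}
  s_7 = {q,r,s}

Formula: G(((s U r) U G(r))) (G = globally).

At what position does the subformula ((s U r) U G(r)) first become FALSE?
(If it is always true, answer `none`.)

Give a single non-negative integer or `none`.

s_0={p,q,r}: ((s U r) U G(r))=False (s U r)=True s=False r=True G(r)=False
s_1={}: ((s U r) U G(r))=False (s U r)=False s=False r=False G(r)=False
s_2={p,q,s}: ((s U r) U G(r))=False (s U r)=True s=True r=False G(r)=False
s_3={r,s}: ((s U r) U G(r))=False (s U r)=True s=True r=True G(r)=False
s_4={p,q,r}: ((s U r) U G(r))=False (s U r)=True s=False r=True G(r)=False
s_5={}: ((s U r) U G(r))=False (s U r)=False s=False r=False G(r)=False
s_6={q}: ((s U r) U G(r))=False (s U r)=False s=False r=False G(r)=False
s_7={q,r,s}: ((s U r) U G(r))=True (s U r)=True s=True r=True G(r)=True
G(((s U r) U G(r))) holds globally = False
First violation at position 0.

Answer: 0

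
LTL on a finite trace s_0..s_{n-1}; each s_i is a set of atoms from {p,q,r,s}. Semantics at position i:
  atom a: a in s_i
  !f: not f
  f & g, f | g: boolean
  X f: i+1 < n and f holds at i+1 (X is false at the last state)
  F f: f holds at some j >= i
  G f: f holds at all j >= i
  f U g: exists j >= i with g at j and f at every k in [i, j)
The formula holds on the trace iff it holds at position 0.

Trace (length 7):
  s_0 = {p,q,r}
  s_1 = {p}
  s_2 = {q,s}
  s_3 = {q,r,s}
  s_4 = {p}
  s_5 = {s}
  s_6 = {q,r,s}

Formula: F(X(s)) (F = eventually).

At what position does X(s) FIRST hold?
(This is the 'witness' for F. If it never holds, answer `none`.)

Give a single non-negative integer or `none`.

s_0={p,q,r}: X(s)=False s=False
s_1={p}: X(s)=True s=False
s_2={q,s}: X(s)=True s=True
s_3={q,r,s}: X(s)=False s=True
s_4={p}: X(s)=True s=False
s_5={s}: X(s)=True s=True
s_6={q,r,s}: X(s)=False s=True
F(X(s)) holds; first witness at position 1.

Answer: 1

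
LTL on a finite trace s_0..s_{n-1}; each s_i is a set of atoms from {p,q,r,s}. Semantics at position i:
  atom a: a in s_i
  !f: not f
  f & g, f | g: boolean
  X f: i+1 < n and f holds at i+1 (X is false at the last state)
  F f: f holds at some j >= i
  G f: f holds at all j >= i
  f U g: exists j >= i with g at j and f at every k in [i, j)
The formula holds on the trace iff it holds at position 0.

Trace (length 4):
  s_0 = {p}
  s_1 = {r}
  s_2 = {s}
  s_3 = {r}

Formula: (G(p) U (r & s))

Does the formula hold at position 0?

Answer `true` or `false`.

s_0={p}: (G(p) U (r & s))=False G(p)=False p=True (r & s)=False r=False s=False
s_1={r}: (G(p) U (r & s))=False G(p)=False p=False (r & s)=False r=True s=False
s_2={s}: (G(p) U (r & s))=False G(p)=False p=False (r & s)=False r=False s=True
s_3={r}: (G(p) U (r & s))=False G(p)=False p=False (r & s)=False r=True s=False

Answer: false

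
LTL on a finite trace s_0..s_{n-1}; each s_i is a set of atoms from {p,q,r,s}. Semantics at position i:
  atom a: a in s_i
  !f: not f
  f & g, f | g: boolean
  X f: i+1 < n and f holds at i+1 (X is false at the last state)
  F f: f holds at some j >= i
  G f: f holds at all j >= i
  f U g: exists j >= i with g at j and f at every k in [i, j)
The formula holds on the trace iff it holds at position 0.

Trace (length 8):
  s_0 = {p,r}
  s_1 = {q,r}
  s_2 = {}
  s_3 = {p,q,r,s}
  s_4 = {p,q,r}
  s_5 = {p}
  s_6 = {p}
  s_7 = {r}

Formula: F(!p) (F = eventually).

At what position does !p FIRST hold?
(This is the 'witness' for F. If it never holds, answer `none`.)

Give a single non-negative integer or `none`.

s_0={p,r}: !p=False p=True
s_1={q,r}: !p=True p=False
s_2={}: !p=True p=False
s_3={p,q,r,s}: !p=False p=True
s_4={p,q,r}: !p=False p=True
s_5={p}: !p=False p=True
s_6={p}: !p=False p=True
s_7={r}: !p=True p=False
F(!p) holds; first witness at position 1.

Answer: 1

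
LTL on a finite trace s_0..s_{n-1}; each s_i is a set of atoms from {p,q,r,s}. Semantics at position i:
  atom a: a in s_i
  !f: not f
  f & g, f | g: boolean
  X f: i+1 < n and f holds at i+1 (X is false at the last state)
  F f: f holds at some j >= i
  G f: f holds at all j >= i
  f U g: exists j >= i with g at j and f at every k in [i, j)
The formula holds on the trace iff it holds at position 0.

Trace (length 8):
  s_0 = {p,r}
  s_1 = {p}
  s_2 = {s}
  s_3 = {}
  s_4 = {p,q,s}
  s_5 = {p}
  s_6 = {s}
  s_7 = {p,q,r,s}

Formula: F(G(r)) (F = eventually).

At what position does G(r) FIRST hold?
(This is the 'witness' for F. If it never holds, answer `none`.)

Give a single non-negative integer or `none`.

Answer: 7

Derivation:
s_0={p,r}: G(r)=False r=True
s_1={p}: G(r)=False r=False
s_2={s}: G(r)=False r=False
s_3={}: G(r)=False r=False
s_4={p,q,s}: G(r)=False r=False
s_5={p}: G(r)=False r=False
s_6={s}: G(r)=False r=False
s_7={p,q,r,s}: G(r)=True r=True
F(G(r)) holds; first witness at position 7.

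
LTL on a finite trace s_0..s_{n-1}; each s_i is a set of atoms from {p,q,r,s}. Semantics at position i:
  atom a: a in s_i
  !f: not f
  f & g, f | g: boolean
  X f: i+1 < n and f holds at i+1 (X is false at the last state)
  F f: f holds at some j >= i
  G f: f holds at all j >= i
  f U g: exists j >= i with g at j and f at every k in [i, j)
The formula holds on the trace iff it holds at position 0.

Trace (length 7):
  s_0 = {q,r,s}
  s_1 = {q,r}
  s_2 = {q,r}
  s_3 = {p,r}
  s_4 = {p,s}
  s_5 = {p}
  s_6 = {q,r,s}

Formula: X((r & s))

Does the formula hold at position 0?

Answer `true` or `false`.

Answer: false

Derivation:
s_0={q,r,s}: X((r & s))=False (r & s)=True r=True s=True
s_1={q,r}: X((r & s))=False (r & s)=False r=True s=False
s_2={q,r}: X((r & s))=False (r & s)=False r=True s=False
s_3={p,r}: X((r & s))=False (r & s)=False r=True s=False
s_4={p,s}: X((r & s))=False (r & s)=False r=False s=True
s_5={p}: X((r & s))=True (r & s)=False r=False s=False
s_6={q,r,s}: X((r & s))=False (r & s)=True r=True s=True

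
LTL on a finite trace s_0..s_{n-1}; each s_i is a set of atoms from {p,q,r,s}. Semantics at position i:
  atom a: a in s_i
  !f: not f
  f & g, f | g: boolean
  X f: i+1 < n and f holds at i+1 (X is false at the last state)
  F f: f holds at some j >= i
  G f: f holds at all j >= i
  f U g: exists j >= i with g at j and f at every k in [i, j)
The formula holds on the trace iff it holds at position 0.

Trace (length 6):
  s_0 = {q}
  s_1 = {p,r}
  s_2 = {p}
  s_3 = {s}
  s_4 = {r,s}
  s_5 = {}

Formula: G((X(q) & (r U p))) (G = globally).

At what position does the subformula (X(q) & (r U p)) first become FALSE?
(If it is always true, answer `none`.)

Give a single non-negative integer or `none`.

s_0={q}: (X(q) & (r U p))=False X(q)=False q=True (r U p)=False r=False p=False
s_1={p,r}: (X(q) & (r U p))=False X(q)=False q=False (r U p)=True r=True p=True
s_2={p}: (X(q) & (r U p))=False X(q)=False q=False (r U p)=True r=False p=True
s_3={s}: (X(q) & (r U p))=False X(q)=False q=False (r U p)=False r=False p=False
s_4={r,s}: (X(q) & (r U p))=False X(q)=False q=False (r U p)=False r=True p=False
s_5={}: (X(q) & (r U p))=False X(q)=False q=False (r U p)=False r=False p=False
G((X(q) & (r U p))) holds globally = False
First violation at position 0.

Answer: 0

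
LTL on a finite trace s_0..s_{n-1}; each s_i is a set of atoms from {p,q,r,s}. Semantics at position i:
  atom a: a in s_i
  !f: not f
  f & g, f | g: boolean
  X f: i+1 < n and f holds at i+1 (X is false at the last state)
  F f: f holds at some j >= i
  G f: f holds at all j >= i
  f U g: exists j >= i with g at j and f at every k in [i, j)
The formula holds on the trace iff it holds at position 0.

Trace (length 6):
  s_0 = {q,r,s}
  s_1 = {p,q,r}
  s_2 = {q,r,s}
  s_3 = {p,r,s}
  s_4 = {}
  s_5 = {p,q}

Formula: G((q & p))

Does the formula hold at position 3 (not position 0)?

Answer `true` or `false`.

Answer: false

Derivation:
s_0={q,r,s}: G((q & p))=False (q & p)=False q=True p=False
s_1={p,q,r}: G((q & p))=False (q & p)=True q=True p=True
s_2={q,r,s}: G((q & p))=False (q & p)=False q=True p=False
s_3={p,r,s}: G((q & p))=False (q & p)=False q=False p=True
s_4={}: G((q & p))=False (q & p)=False q=False p=False
s_5={p,q}: G((q & p))=True (q & p)=True q=True p=True
Evaluating at position 3: result = False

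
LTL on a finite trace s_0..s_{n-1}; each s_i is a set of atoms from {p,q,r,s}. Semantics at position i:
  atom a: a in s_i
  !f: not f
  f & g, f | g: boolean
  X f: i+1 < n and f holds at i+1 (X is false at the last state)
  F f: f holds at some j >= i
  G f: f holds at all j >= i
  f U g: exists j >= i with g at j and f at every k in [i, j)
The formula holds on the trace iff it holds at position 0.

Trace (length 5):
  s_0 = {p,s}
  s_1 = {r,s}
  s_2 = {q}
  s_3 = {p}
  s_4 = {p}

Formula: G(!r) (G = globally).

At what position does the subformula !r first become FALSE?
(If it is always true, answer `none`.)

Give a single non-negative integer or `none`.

Answer: 1

Derivation:
s_0={p,s}: !r=True r=False
s_1={r,s}: !r=False r=True
s_2={q}: !r=True r=False
s_3={p}: !r=True r=False
s_4={p}: !r=True r=False
G(!r) holds globally = False
First violation at position 1.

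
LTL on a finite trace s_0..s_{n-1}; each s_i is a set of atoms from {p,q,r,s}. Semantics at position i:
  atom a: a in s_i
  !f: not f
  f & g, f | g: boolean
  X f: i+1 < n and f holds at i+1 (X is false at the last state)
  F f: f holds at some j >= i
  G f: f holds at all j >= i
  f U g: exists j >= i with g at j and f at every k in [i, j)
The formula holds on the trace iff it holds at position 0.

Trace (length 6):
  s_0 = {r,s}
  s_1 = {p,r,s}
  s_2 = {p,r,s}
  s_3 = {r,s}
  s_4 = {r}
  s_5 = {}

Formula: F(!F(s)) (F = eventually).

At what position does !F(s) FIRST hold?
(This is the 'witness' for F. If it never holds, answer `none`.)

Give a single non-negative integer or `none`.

Answer: 4

Derivation:
s_0={r,s}: !F(s)=False F(s)=True s=True
s_1={p,r,s}: !F(s)=False F(s)=True s=True
s_2={p,r,s}: !F(s)=False F(s)=True s=True
s_3={r,s}: !F(s)=False F(s)=True s=True
s_4={r}: !F(s)=True F(s)=False s=False
s_5={}: !F(s)=True F(s)=False s=False
F(!F(s)) holds; first witness at position 4.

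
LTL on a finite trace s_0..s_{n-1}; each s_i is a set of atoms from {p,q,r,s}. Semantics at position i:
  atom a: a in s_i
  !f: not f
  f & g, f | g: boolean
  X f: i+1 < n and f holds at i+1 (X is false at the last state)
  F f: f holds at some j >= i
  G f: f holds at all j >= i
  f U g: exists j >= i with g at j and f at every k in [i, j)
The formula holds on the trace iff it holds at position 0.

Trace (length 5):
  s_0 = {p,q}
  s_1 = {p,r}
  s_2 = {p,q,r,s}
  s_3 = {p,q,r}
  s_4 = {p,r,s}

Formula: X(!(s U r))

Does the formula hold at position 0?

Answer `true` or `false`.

Answer: false

Derivation:
s_0={p,q}: X(!(s U r))=False !(s U r)=True (s U r)=False s=False r=False
s_1={p,r}: X(!(s U r))=False !(s U r)=False (s U r)=True s=False r=True
s_2={p,q,r,s}: X(!(s U r))=False !(s U r)=False (s U r)=True s=True r=True
s_3={p,q,r}: X(!(s U r))=False !(s U r)=False (s U r)=True s=False r=True
s_4={p,r,s}: X(!(s U r))=False !(s U r)=False (s U r)=True s=True r=True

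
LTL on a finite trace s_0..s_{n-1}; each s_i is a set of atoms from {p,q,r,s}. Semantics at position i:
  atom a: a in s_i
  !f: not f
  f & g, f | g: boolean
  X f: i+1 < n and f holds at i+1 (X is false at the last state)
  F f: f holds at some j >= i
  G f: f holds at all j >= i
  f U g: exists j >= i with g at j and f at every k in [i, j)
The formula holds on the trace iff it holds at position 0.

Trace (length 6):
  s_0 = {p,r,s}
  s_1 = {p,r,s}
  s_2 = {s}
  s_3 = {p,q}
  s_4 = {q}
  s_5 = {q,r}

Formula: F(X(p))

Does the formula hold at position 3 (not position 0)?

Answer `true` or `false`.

s_0={p,r,s}: F(X(p))=True X(p)=True p=True
s_1={p,r,s}: F(X(p))=True X(p)=False p=True
s_2={s}: F(X(p))=True X(p)=True p=False
s_3={p,q}: F(X(p))=False X(p)=False p=True
s_4={q}: F(X(p))=False X(p)=False p=False
s_5={q,r}: F(X(p))=False X(p)=False p=False
Evaluating at position 3: result = False

Answer: false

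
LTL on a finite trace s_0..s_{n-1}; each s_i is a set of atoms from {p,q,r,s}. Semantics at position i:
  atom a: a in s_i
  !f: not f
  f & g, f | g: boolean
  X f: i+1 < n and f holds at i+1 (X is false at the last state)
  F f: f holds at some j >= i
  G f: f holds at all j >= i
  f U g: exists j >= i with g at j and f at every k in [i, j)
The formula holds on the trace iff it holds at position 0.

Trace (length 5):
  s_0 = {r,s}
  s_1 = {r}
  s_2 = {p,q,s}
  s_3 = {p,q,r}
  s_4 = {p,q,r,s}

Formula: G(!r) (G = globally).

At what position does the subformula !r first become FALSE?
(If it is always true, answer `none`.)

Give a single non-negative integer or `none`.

s_0={r,s}: !r=False r=True
s_1={r}: !r=False r=True
s_2={p,q,s}: !r=True r=False
s_3={p,q,r}: !r=False r=True
s_4={p,q,r,s}: !r=False r=True
G(!r) holds globally = False
First violation at position 0.

Answer: 0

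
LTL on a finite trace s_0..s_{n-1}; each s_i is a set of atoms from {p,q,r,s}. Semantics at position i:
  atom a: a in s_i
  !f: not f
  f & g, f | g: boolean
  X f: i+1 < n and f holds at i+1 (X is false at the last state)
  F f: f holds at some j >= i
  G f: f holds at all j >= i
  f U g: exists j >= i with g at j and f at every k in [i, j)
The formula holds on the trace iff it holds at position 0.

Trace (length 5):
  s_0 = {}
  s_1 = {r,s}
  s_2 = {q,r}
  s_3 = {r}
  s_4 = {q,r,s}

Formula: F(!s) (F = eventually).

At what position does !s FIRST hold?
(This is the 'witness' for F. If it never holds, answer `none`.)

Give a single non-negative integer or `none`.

s_0={}: !s=True s=False
s_1={r,s}: !s=False s=True
s_2={q,r}: !s=True s=False
s_3={r}: !s=True s=False
s_4={q,r,s}: !s=False s=True
F(!s) holds; first witness at position 0.

Answer: 0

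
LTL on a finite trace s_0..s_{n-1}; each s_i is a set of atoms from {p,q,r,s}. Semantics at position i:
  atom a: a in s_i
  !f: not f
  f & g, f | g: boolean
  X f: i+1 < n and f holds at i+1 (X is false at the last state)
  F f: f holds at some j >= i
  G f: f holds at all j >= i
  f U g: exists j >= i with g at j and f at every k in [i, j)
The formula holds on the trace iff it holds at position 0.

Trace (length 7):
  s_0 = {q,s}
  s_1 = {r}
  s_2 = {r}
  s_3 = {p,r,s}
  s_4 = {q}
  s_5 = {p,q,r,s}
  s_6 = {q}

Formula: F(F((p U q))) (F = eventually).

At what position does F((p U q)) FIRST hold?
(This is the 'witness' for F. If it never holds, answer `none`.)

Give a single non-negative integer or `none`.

s_0={q,s}: F((p U q))=True (p U q)=True p=False q=True
s_1={r}: F((p U q))=True (p U q)=False p=False q=False
s_2={r}: F((p U q))=True (p U q)=False p=False q=False
s_3={p,r,s}: F((p U q))=True (p U q)=True p=True q=False
s_4={q}: F((p U q))=True (p U q)=True p=False q=True
s_5={p,q,r,s}: F((p U q))=True (p U q)=True p=True q=True
s_6={q}: F((p U q))=True (p U q)=True p=False q=True
F(F((p U q))) holds; first witness at position 0.

Answer: 0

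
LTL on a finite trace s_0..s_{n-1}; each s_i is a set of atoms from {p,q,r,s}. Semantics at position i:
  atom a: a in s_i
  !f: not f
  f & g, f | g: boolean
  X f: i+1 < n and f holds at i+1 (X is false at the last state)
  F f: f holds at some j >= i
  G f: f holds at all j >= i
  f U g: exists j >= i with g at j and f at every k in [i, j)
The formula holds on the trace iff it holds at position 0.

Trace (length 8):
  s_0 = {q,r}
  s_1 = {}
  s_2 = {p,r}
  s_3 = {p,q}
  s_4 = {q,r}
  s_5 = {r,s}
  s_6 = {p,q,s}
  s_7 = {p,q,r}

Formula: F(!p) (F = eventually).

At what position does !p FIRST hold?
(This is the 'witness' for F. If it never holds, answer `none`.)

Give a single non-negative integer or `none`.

s_0={q,r}: !p=True p=False
s_1={}: !p=True p=False
s_2={p,r}: !p=False p=True
s_3={p,q}: !p=False p=True
s_4={q,r}: !p=True p=False
s_5={r,s}: !p=True p=False
s_6={p,q,s}: !p=False p=True
s_7={p,q,r}: !p=False p=True
F(!p) holds; first witness at position 0.

Answer: 0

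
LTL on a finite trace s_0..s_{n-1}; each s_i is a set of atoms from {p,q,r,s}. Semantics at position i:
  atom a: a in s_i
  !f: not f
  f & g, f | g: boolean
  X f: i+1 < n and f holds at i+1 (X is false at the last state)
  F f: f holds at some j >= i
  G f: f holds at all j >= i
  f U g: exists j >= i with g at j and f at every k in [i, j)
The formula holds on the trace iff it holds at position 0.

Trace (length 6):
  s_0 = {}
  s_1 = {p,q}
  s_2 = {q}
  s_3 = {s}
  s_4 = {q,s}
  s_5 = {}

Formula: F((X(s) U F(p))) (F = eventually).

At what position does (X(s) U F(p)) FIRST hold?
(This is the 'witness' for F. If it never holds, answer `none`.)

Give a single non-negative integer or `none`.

Answer: 0

Derivation:
s_0={}: (X(s) U F(p))=True X(s)=False s=False F(p)=True p=False
s_1={p,q}: (X(s) U F(p))=True X(s)=False s=False F(p)=True p=True
s_2={q}: (X(s) U F(p))=False X(s)=True s=False F(p)=False p=False
s_3={s}: (X(s) U F(p))=False X(s)=True s=True F(p)=False p=False
s_4={q,s}: (X(s) U F(p))=False X(s)=False s=True F(p)=False p=False
s_5={}: (X(s) U F(p))=False X(s)=False s=False F(p)=False p=False
F((X(s) U F(p))) holds; first witness at position 0.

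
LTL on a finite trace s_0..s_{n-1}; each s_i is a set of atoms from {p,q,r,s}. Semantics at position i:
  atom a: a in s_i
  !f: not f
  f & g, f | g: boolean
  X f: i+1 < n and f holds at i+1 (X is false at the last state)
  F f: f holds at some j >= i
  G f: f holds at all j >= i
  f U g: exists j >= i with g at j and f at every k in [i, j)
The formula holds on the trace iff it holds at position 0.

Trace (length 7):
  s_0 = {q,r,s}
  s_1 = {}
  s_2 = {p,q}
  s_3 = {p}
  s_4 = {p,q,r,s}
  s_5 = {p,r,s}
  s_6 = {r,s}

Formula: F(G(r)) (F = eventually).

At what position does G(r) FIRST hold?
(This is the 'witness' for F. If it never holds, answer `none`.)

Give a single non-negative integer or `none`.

s_0={q,r,s}: G(r)=False r=True
s_1={}: G(r)=False r=False
s_2={p,q}: G(r)=False r=False
s_3={p}: G(r)=False r=False
s_4={p,q,r,s}: G(r)=True r=True
s_5={p,r,s}: G(r)=True r=True
s_6={r,s}: G(r)=True r=True
F(G(r)) holds; first witness at position 4.

Answer: 4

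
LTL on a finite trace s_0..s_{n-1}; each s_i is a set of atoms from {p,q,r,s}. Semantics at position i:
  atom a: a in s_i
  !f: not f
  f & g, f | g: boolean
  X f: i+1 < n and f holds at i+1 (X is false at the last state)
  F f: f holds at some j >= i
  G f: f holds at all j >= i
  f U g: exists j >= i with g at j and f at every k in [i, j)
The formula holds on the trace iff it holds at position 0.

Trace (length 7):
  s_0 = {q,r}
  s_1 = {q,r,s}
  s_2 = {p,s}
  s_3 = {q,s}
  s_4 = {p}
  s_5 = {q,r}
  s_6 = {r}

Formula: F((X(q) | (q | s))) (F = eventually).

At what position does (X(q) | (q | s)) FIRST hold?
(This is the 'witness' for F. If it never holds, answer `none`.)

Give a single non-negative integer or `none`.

s_0={q,r}: (X(q) | (q | s))=True X(q)=True q=True (q | s)=True s=False
s_1={q,r,s}: (X(q) | (q | s))=True X(q)=False q=True (q | s)=True s=True
s_2={p,s}: (X(q) | (q | s))=True X(q)=True q=False (q | s)=True s=True
s_3={q,s}: (X(q) | (q | s))=True X(q)=False q=True (q | s)=True s=True
s_4={p}: (X(q) | (q | s))=True X(q)=True q=False (q | s)=False s=False
s_5={q,r}: (X(q) | (q | s))=True X(q)=False q=True (q | s)=True s=False
s_6={r}: (X(q) | (q | s))=False X(q)=False q=False (q | s)=False s=False
F((X(q) | (q | s))) holds; first witness at position 0.

Answer: 0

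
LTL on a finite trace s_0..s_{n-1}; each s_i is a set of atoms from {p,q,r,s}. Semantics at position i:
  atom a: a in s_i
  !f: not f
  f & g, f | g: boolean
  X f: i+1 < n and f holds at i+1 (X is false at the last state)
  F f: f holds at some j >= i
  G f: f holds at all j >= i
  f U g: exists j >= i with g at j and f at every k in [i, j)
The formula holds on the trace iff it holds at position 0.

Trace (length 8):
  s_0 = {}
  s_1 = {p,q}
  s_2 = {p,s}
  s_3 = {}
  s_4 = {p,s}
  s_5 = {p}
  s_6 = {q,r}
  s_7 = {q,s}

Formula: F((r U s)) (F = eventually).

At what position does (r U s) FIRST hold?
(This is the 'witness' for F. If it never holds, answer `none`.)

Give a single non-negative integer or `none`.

Answer: 2

Derivation:
s_0={}: (r U s)=False r=False s=False
s_1={p,q}: (r U s)=False r=False s=False
s_2={p,s}: (r U s)=True r=False s=True
s_3={}: (r U s)=False r=False s=False
s_4={p,s}: (r U s)=True r=False s=True
s_5={p}: (r U s)=False r=False s=False
s_6={q,r}: (r U s)=True r=True s=False
s_7={q,s}: (r U s)=True r=False s=True
F((r U s)) holds; first witness at position 2.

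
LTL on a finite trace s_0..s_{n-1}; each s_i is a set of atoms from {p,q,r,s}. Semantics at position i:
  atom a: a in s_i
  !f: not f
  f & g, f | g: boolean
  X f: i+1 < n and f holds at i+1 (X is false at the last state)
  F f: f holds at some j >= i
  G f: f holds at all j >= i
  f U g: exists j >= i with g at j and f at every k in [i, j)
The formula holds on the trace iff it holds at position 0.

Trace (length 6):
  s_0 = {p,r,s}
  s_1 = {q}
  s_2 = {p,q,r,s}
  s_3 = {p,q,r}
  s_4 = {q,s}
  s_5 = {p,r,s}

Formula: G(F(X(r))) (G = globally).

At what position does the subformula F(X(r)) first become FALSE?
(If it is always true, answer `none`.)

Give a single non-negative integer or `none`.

Answer: 5

Derivation:
s_0={p,r,s}: F(X(r))=True X(r)=False r=True
s_1={q}: F(X(r))=True X(r)=True r=False
s_2={p,q,r,s}: F(X(r))=True X(r)=True r=True
s_3={p,q,r}: F(X(r))=True X(r)=False r=True
s_4={q,s}: F(X(r))=True X(r)=True r=False
s_5={p,r,s}: F(X(r))=False X(r)=False r=True
G(F(X(r))) holds globally = False
First violation at position 5.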